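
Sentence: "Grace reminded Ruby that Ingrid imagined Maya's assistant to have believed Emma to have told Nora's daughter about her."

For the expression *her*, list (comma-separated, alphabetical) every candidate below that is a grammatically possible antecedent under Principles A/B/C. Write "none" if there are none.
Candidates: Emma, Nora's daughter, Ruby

Ruby

*her* is a pronoun; Principle B requires it to be free in its binding domain — the clause headed by 'told'.
— Emma: subject of the clause headed by 'told'; c-commands the pronoun within its binding domain — blocked (Principle B).
— Nora's daughter: object of the clause headed by 'told'; c-commands the pronoun within its binding domain — blocked (Principle B).
— Ruby: object of the matrix clause; c-commands the pronoun but lies outside its binding domain — allowed.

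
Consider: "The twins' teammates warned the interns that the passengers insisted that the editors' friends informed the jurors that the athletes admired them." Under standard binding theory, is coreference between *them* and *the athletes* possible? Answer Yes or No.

*the athletes* is an R-expression; Principle C requires it to be free (not bound by any c-commanding expression).
— them: object of the clause headed by 'admired'; the R-expression locally c-commands the pronoun — coreference blocked (Principle B on the pronoun).

No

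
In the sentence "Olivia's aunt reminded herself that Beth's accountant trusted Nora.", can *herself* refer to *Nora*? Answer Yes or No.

No

*herself* is a reflexive; Principle A requires it to be bound within its binding domain — the matrix clause.
— Nora: object of the clause headed by 'trusted'; does not c-command the reflexive — cannot bind it (Principle A).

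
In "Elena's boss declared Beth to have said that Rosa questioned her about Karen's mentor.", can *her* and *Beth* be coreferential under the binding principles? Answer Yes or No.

Yes

*Beth* is an R-expression; Principle C requires it to be free (not bound by any c-commanding expression).
— her: object of the clause headed by 'questioned'; the pronoun does not c-command the R-expression — coreference allowed.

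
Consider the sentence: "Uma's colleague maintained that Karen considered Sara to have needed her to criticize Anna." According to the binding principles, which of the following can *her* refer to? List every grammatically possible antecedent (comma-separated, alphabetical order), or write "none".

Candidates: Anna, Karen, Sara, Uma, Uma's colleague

*her* is a pronoun; Principle B requires it to be free in its binding domain — the clause headed by 'needed'.
— Anna: object of the clause headed by 'criticize'; is c-commanded by the pronoun; coreference would bind this R-expression — blocked (Principle C).
— Karen: subject of the clause headed by 'considered'; c-commands the pronoun but lies outside its binding domain — allowed.
— Sara: subject of the clause headed by 'needed'; c-commands the pronoun within its binding domain — blocked (Principle B).
— Uma: possessor inside the subject DP of the matrix clause; does not c-command the pronoun — Principle B does not apply; allowed.
— Uma's colleague: subject of the matrix clause; c-commands the pronoun but lies outside its binding domain — allowed.

Karen, Uma, Uma's colleague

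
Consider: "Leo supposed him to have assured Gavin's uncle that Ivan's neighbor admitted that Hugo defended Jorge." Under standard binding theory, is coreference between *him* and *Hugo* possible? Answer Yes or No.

*Hugo* is an R-expression; Principle C requires it to be free (not bound by any c-commanding expression).
— him: subject of the clause headed by 'assured'; the pronoun c-commands the R-expression — coreference blocked (Principle C).

No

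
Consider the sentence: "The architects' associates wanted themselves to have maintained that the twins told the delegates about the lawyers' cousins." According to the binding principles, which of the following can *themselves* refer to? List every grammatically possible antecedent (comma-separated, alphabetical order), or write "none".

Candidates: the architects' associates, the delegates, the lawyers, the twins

the architects' associates

*themselves* is a reflexive; Principle A requires it to be bound within its binding domain — the matrix clause.
— the architects' associates: subject of the matrix clause; c-commands the reflexive within its binding domain — allowed (Principle A).
— the delegates: object of the clause headed by 'told'; does not c-command the reflexive — cannot bind it (Principle A).
— the lawyers: possessor inside the second object DP of the clause headed by 'told'; does not c-command the reflexive — cannot bind it (Principle A).
— the twins: subject of the clause headed by 'told'; does not c-command the reflexive — cannot bind it (Principle A).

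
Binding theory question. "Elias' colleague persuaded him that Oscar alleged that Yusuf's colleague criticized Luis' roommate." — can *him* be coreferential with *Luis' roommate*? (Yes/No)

No

*him* is a pronoun; Principle B requires it to be free in its binding domain — the matrix clause.
— Luis' roommate: object of the clause headed by 'criticized'; is c-commanded by the pronoun; coreference would bind this R-expression — blocked (Principle C).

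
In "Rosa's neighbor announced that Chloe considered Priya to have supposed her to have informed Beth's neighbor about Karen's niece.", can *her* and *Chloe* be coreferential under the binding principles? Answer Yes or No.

Yes

*Chloe* is an R-expression; Principle C requires it to be free (not bound by any c-commanding expression).
— her: subject of the clause headed by 'informed'; the pronoun does not c-command the R-expression — coreference allowed.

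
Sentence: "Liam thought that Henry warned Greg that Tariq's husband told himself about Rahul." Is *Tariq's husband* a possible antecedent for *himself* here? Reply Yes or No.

Yes

*himself* is a reflexive; Principle A requires it to be bound within its binding domain — the clause headed by 'told'.
— Tariq's husband: subject of the clause headed by 'told'; c-commands the reflexive within its binding domain — allowed (Principle A).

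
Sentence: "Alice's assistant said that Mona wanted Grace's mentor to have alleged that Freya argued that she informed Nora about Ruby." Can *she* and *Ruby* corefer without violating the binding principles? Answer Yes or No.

No

*Ruby* is an R-expression; Principle C requires it to be free (not bound by any c-commanding expression).
— she: subject of the clause headed by 'informed'; the pronoun c-commands the R-expression — coreference blocked (Principle C).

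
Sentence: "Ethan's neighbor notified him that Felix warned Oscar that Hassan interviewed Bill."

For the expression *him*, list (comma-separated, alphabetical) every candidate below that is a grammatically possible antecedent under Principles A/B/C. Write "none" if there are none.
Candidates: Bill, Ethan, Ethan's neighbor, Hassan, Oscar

*him* is a pronoun; Principle B requires it to be free in its binding domain — the matrix clause.
— Bill: object of the clause headed by 'interviewed'; is c-commanded by the pronoun; coreference would bind this R-expression — blocked (Principle C).
— Ethan: possessor inside the subject DP of the matrix clause; does not c-command the pronoun — Principle B does not apply; allowed.
— Ethan's neighbor: subject of the matrix clause; c-commands the pronoun within its binding domain — blocked (Principle B).
— Hassan: subject of the clause headed by 'interviewed'; is c-commanded by the pronoun; coreference would bind this R-expression — blocked (Principle C).
— Oscar: object of the clause headed by 'warned'; is c-commanded by the pronoun; coreference would bind this R-expression — blocked (Principle C).

Ethan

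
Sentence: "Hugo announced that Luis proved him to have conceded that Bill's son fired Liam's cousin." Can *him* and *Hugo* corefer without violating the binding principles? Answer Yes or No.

Yes

*Hugo* is an R-expression; Principle C requires it to be free (not bound by any c-commanding expression).
— him: subject of the clause headed by 'conceded'; the pronoun does not c-command the R-expression — coreference allowed.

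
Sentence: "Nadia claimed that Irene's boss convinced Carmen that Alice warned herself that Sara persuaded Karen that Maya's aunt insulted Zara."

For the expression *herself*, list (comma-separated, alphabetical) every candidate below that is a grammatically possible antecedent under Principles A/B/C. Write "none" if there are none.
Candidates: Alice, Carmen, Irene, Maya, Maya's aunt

Alice

*herself* is a reflexive; Principle A requires it to be bound within its binding domain — the clause headed by 'warned'.
— Alice: subject of the clause headed by 'warned'; c-commands the reflexive within its binding domain — allowed (Principle A).
— Carmen: object of the clause headed by 'convinced'; c-commands the reflexive but lies outside its binding domain — cannot bind it (Principle A).
— Irene: possessor inside the subject DP of the clause headed by 'convinced'; does not c-command the reflexive — cannot bind it (Principle A).
— Maya: possessor inside the subject DP of the clause headed by 'insulted'; does not c-command the reflexive — cannot bind it (Principle A).
— Maya's aunt: subject of the clause headed by 'insulted'; does not c-command the reflexive — cannot bind it (Principle A).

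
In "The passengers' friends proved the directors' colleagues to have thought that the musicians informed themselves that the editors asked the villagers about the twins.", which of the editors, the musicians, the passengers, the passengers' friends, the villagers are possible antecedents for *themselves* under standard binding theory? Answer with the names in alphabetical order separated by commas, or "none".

*themselves* is a reflexive; Principle A requires it to be bound within its binding domain — the clause headed by 'informed'.
— the editors: subject of the clause headed by 'asked'; does not c-command the reflexive — cannot bind it (Principle A).
— the musicians: subject of the clause headed by 'informed'; c-commands the reflexive within its binding domain — allowed (Principle A).
— the passengers: possessor inside the subject DP of the matrix clause; does not c-command the reflexive — cannot bind it (Principle A).
— the passengers' friends: subject of the matrix clause; c-commands the reflexive but lies outside its binding domain — cannot bind it (Principle A).
— the villagers: object of the clause headed by 'asked'; does not c-command the reflexive — cannot bind it (Principle A).

the musicians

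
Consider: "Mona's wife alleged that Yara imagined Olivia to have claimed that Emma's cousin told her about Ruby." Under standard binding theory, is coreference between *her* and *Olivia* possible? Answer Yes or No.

Yes

*Olivia* is an R-expression; Principle C requires it to be free (not bound by any c-commanding expression).
— her: object of the clause headed by 'told'; the pronoun does not c-command the R-expression — coreference allowed.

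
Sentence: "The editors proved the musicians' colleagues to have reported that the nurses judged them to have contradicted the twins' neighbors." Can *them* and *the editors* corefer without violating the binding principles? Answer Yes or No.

Yes

*the editors* is an R-expression; Principle C requires it to be free (not bound by any c-commanding expression).
— them: subject of the clause headed by 'contradicted'; the pronoun does not c-command the R-expression — coreference allowed.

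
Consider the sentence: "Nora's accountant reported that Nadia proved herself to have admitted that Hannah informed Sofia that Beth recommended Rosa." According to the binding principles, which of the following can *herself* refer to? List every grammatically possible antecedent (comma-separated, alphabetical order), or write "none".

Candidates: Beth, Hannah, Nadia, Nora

Nadia

*herself* is a reflexive; Principle A requires it to be bound within its binding domain — the clause headed by 'proved'.
— Beth: subject of the clause headed by 'recommended'; does not c-command the reflexive — cannot bind it (Principle A).
— Hannah: subject of the clause headed by 'informed'; does not c-command the reflexive — cannot bind it (Principle A).
— Nadia: subject of the clause headed by 'proved'; c-commands the reflexive within its binding domain — allowed (Principle A).
— Nora: possessor inside the subject DP of the matrix clause; does not c-command the reflexive — cannot bind it (Principle A).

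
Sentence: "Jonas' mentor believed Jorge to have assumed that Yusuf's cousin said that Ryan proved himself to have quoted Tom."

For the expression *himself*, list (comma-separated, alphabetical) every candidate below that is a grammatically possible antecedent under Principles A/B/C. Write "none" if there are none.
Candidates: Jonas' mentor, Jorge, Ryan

*himself* is a reflexive; Principle A requires it to be bound within its binding domain — the clause headed by 'proved'.
— Jonas' mentor: subject of the matrix clause; c-commands the reflexive but lies outside its binding domain — cannot bind it (Principle A).
— Jorge: subject of the clause headed by 'assumed'; c-commands the reflexive but lies outside its binding domain — cannot bind it (Principle A).
— Ryan: subject of the clause headed by 'proved'; c-commands the reflexive within its binding domain — allowed (Principle A).

Ryan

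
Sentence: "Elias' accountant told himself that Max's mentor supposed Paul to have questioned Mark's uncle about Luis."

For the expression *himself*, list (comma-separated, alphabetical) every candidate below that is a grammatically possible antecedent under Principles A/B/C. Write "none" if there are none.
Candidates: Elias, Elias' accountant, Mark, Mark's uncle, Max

*himself* is a reflexive; Principle A requires it to be bound within its binding domain — the matrix clause.
— Elias: possessor inside the subject DP of the matrix clause; does not c-command the reflexive — cannot bind it (Principle A).
— Elias' accountant: subject of the matrix clause; c-commands the reflexive within its binding domain — allowed (Principle A).
— Mark: possessor inside the object DP of the clause headed by 'questioned'; does not c-command the reflexive — cannot bind it (Principle A).
— Mark's uncle: object of the clause headed by 'questioned'; does not c-command the reflexive — cannot bind it (Principle A).
— Max: possessor inside the subject DP of the clause headed by 'supposed'; does not c-command the reflexive — cannot bind it (Principle A).

Elias' accountant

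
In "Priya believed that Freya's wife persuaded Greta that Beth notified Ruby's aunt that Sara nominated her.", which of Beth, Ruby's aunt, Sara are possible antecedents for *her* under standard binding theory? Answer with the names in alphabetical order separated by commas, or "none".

*her* is a pronoun; Principle B requires it to be free in its binding domain — the clause headed by 'nominated'.
— Beth: subject of the clause headed by 'notified'; c-commands the pronoun but lies outside its binding domain — allowed.
— Ruby's aunt: object of the clause headed by 'notified'; c-commands the pronoun but lies outside its binding domain — allowed.
— Sara: subject of the clause headed by 'nominated'; c-commands the pronoun within its binding domain — blocked (Principle B).

Beth, Ruby's aunt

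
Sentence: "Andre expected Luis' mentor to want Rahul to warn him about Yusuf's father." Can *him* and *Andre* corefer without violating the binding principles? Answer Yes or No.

*Andre* is an R-expression; Principle C requires it to be free (not bound by any c-commanding expression).
— him: object of the clause headed by 'warn'; the pronoun does not c-command the R-expression — coreference allowed.

Yes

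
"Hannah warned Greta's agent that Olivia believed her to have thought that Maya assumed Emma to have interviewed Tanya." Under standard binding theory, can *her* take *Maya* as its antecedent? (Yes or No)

No

*her* is a pronoun; Principle B requires it to be free in its binding domain — the clause headed by 'believed'.
— Maya: subject of the clause headed by 'assumed'; is c-commanded by the pronoun; coreference would bind this R-expression — blocked (Principle C).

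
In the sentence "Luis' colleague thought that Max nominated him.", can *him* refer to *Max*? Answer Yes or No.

*him* is a pronoun; Principle B requires it to be free in its binding domain — the clause headed by 'nominated'.
— Max: subject of the clause headed by 'nominated'; c-commands the pronoun within its binding domain — blocked (Principle B).

No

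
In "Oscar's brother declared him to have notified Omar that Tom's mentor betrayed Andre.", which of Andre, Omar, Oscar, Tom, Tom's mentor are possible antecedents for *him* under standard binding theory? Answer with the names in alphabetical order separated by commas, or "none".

Oscar

*him* is a pronoun; Principle B requires it to be free in its binding domain — the matrix clause.
— Andre: object of the clause headed by 'betrayed'; is c-commanded by the pronoun; coreference would bind this R-expression — blocked (Principle C).
— Omar: object of the clause headed by 'notified'; is c-commanded by the pronoun; coreference would bind this R-expression — blocked (Principle C).
— Oscar: possessor inside the subject DP of the matrix clause; does not c-command the pronoun — Principle B does not apply; allowed.
— Tom: possessor inside the subject DP of the clause headed by 'betrayed'; is c-commanded by the pronoun; coreference would bind this R-expression — blocked (Principle C).
— Tom's mentor: subject of the clause headed by 'betrayed'; is c-commanded by the pronoun; coreference would bind this R-expression — blocked (Principle C).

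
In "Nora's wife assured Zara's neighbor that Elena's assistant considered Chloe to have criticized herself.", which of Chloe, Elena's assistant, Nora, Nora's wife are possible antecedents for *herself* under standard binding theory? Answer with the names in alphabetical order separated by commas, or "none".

*herself* is a reflexive; Principle A requires it to be bound within its binding domain — the clause headed by 'criticized'.
— Chloe: subject of the clause headed by 'criticized'; c-commands the reflexive within its binding domain — allowed (Principle A).
— Elena's assistant: subject of the clause headed by 'considered'; c-commands the reflexive but lies outside its binding domain — cannot bind it (Principle A).
— Nora: possessor inside the subject DP of the matrix clause; does not c-command the reflexive — cannot bind it (Principle A).
— Nora's wife: subject of the matrix clause; c-commands the reflexive but lies outside its binding domain — cannot bind it (Principle A).

Chloe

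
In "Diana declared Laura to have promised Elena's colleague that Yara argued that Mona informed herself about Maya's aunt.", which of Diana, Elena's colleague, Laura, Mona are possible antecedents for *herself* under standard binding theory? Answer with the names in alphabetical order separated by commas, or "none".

Mona

*herself* is a reflexive; Principle A requires it to be bound within its binding domain — the clause headed by 'informed'.
— Diana: subject of the matrix clause; c-commands the reflexive but lies outside its binding domain — cannot bind it (Principle A).
— Elena's colleague: object of the clause headed by 'promised'; c-commands the reflexive but lies outside its binding domain — cannot bind it (Principle A).
— Laura: subject of the clause headed by 'promised'; c-commands the reflexive but lies outside its binding domain — cannot bind it (Principle A).
— Mona: subject of the clause headed by 'informed'; c-commands the reflexive within its binding domain — allowed (Principle A).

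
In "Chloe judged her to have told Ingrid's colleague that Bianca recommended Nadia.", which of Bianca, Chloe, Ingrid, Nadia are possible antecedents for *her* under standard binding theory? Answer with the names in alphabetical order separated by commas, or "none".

none

*her* is a pronoun; Principle B requires it to be free in its binding domain — the matrix clause.
— Bianca: subject of the clause headed by 'recommended'; is c-commanded by the pronoun; coreference would bind this R-expression — blocked (Principle C).
— Chloe: subject of the matrix clause; c-commands the pronoun within its binding domain — blocked (Principle B).
— Ingrid: possessor inside the object DP of the clause headed by 'told'; is c-commanded by the pronoun; coreference would bind this R-expression — blocked (Principle C).
— Nadia: object of the clause headed by 'recommended'; is c-commanded by the pronoun; coreference would bind this R-expression — blocked (Principle C).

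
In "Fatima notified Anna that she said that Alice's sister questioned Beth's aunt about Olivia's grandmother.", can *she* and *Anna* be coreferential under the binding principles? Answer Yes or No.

Yes

*Anna* is an R-expression; Principle C requires it to be free (not bound by any c-commanding expression).
— she: subject of the clause headed by 'said'; the pronoun does not c-command the R-expression — coreference allowed.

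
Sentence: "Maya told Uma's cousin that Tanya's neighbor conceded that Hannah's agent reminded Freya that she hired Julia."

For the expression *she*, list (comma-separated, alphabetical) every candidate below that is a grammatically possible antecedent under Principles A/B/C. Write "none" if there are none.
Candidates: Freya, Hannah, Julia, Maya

*she* is a pronoun; Principle B requires it to be free in its binding domain — the clause headed by 'hired'.
— Freya: object of the clause headed by 'reminded'; c-commands the pronoun but lies outside its binding domain — allowed.
— Hannah: possessor inside the subject DP of the clause headed by 'reminded'; does not c-command the pronoun — Principle B does not apply; allowed.
— Julia: object of the clause headed by 'hired'; is c-commanded by the pronoun; coreference would bind this R-expression — blocked (Principle C).
— Maya: subject of the matrix clause; c-commands the pronoun but lies outside its binding domain — allowed.

Freya, Hannah, Maya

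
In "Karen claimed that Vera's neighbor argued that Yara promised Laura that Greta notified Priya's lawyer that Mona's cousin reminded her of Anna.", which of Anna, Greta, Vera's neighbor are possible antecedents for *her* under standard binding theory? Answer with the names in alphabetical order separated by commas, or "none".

*her* is a pronoun; Principle B requires it to be free in its binding domain — the clause headed by 'reminded'.
— Anna: second object of the clause headed by 'reminded'; is c-commanded by the pronoun; coreference would bind this R-expression — blocked (Principle C).
— Greta: subject of the clause headed by 'notified'; c-commands the pronoun but lies outside its binding domain — allowed.
— Vera's neighbor: subject of the clause headed by 'argued'; c-commands the pronoun but lies outside its binding domain — allowed.

Greta, Vera's neighbor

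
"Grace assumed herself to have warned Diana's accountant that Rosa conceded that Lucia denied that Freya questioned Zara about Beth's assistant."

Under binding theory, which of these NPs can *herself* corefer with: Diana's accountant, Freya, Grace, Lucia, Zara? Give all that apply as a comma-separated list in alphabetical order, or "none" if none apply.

*herself* is a reflexive; Principle A requires it to be bound within its binding domain — the matrix clause.
— Diana's accountant: object of the clause headed by 'warned'; does not c-command the reflexive — cannot bind it (Principle A).
— Freya: subject of the clause headed by 'questioned'; does not c-command the reflexive — cannot bind it (Principle A).
— Grace: subject of the matrix clause; c-commands the reflexive within its binding domain — allowed (Principle A).
— Lucia: subject of the clause headed by 'denied'; does not c-command the reflexive — cannot bind it (Principle A).
— Zara: object of the clause headed by 'questioned'; does not c-command the reflexive — cannot bind it (Principle A).

Grace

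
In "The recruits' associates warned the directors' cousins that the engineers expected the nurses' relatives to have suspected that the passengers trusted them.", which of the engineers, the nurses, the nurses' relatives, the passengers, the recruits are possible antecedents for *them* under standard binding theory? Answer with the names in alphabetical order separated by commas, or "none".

the engineers, the nurses, the nurses' relatives, the recruits

*them* is a pronoun; Principle B requires it to be free in its binding domain — the clause headed by 'trusted'.
— the engineers: subject of the clause headed by 'expected'; c-commands the pronoun but lies outside its binding domain — allowed.
— the nurses: possessor inside the subject DP of the clause headed by 'suspected'; does not c-command the pronoun — Principle B does not apply; allowed.
— the nurses' relatives: subject of the clause headed by 'suspected'; c-commands the pronoun but lies outside its binding domain — allowed.
— the passengers: subject of the clause headed by 'trusted'; c-commands the pronoun within its binding domain — blocked (Principle B).
— the recruits: possessor inside the subject DP of the matrix clause; does not c-command the pronoun — Principle B does not apply; allowed.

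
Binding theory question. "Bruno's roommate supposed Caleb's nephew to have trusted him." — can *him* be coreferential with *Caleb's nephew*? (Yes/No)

No

*him* is a pronoun; Principle B requires it to be free in its binding domain — the clause headed by 'trusted'.
— Caleb's nephew: subject of the clause headed by 'trusted'; c-commands the pronoun within its binding domain — blocked (Principle B).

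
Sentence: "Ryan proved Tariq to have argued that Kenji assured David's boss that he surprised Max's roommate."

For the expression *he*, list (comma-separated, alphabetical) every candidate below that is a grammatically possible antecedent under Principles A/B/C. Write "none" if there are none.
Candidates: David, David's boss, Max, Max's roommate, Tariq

*he* is a pronoun; Principle B requires it to be free in its binding domain — the clause headed by 'surprised'.
— David: possessor inside the object DP of the clause headed by 'assured'; does not c-command the pronoun — Principle B does not apply; allowed.
— David's boss: object of the clause headed by 'assured'; c-commands the pronoun but lies outside its binding domain — allowed.
— Max: possessor inside the object DP of the clause headed by 'surprised'; is c-commanded by the pronoun; coreference would bind this R-expression — blocked (Principle C).
— Max's roommate: object of the clause headed by 'surprised'; is c-commanded by the pronoun; coreference would bind this R-expression — blocked (Principle C).
— Tariq: subject of the clause headed by 'argued'; c-commands the pronoun but lies outside its binding domain — allowed.

David, David's boss, Tariq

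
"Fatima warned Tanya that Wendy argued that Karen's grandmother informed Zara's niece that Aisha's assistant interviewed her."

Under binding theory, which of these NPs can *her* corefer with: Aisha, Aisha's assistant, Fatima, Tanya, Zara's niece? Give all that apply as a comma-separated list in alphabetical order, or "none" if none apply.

Aisha, Fatima, Tanya, Zara's niece

*her* is a pronoun; Principle B requires it to be free in its binding domain — the clause headed by 'interviewed'.
— Aisha: possessor inside the subject DP of the clause headed by 'interviewed'; does not c-command the pronoun — Principle B does not apply; allowed.
— Aisha's assistant: subject of the clause headed by 'interviewed'; c-commands the pronoun within its binding domain — blocked (Principle B).
— Fatima: subject of the matrix clause; c-commands the pronoun but lies outside its binding domain — allowed.
— Tanya: object of the matrix clause; c-commands the pronoun but lies outside its binding domain — allowed.
— Zara's niece: object of the clause headed by 'informed'; c-commands the pronoun but lies outside its binding domain — allowed.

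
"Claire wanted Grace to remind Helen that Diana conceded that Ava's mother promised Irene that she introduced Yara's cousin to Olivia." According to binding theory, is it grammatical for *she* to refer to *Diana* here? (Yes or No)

Yes

*Diana* is an R-expression; Principle C requires it to be free (not bound by any c-commanding expression).
— she: subject of the clause headed by 'introduced'; the pronoun does not c-command the R-expression — coreference allowed.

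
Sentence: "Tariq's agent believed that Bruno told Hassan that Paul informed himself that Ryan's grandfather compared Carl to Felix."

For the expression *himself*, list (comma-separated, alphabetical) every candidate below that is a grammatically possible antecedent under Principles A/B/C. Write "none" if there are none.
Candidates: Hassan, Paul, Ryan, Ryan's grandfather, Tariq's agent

Paul

*himself* is a reflexive; Principle A requires it to be bound within its binding domain — the clause headed by 'informed'.
— Hassan: object of the clause headed by 'told'; c-commands the reflexive but lies outside its binding domain — cannot bind it (Principle A).
— Paul: subject of the clause headed by 'informed'; c-commands the reflexive within its binding domain — allowed (Principle A).
— Ryan: possessor inside the subject DP of the clause headed by 'compared'; does not c-command the reflexive — cannot bind it (Principle A).
— Ryan's grandfather: subject of the clause headed by 'compared'; does not c-command the reflexive — cannot bind it (Principle A).
— Tariq's agent: subject of the matrix clause; c-commands the reflexive but lies outside its binding domain — cannot bind it (Principle A).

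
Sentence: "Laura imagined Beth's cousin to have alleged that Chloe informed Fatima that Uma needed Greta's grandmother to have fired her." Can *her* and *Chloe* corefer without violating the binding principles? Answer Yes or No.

*Chloe* is an R-expression; Principle C requires it to be free (not bound by any c-commanding expression).
— her: object of the clause headed by 'fired'; the pronoun does not c-command the R-expression — coreference allowed.

Yes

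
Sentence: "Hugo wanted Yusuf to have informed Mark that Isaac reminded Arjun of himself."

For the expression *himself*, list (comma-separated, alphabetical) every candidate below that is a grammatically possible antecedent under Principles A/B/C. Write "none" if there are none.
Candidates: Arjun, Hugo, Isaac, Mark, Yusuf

Arjun, Isaac

*himself* is a reflexive; Principle A requires it to be bound within its binding domain — the clause headed by 'reminded'.
— Arjun: object of the clause headed by 'reminded'; c-commands the reflexive within its binding domain — allowed (Principle A).
— Hugo: subject of the matrix clause; c-commands the reflexive but lies outside its binding domain — cannot bind it (Principle A).
— Isaac: subject of the clause headed by 'reminded'; c-commands the reflexive within its binding domain — allowed (Principle A).
— Mark: object of the clause headed by 'informed'; c-commands the reflexive but lies outside its binding domain — cannot bind it (Principle A).
— Yusuf: subject of the clause headed by 'informed'; c-commands the reflexive but lies outside its binding domain — cannot bind it (Principle A).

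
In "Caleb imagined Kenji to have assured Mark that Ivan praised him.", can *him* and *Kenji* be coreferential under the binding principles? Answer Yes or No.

*Kenji* is an R-expression; Principle C requires it to be free (not bound by any c-commanding expression).
— him: object of the clause headed by 'praised'; the pronoun does not c-command the R-expression — coreference allowed.

Yes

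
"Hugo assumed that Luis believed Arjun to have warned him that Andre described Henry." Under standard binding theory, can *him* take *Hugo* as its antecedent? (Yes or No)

*him* is a pronoun; Principle B requires it to be free in its binding domain — the clause headed by 'warned'.
— Hugo: subject of the matrix clause; c-commands the pronoun but lies outside its binding domain — allowed.

Yes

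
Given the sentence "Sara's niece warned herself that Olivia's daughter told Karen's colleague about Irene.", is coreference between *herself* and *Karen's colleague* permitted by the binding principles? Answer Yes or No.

No

*herself* is a reflexive; Principle A requires it to be bound within its binding domain — the matrix clause.
— Karen's colleague: object of the clause headed by 'told'; does not c-command the reflexive — cannot bind it (Principle A).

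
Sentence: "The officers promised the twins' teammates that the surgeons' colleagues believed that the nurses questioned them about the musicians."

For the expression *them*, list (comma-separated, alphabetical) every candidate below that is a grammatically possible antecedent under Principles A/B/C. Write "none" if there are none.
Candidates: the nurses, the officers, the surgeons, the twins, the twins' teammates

*them* is a pronoun; Principle B requires it to be free in its binding domain — the clause headed by 'questioned'.
— the nurses: subject of the clause headed by 'questioned'; c-commands the pronoun within its binding domain — blocked (Principle B).
— the officers: subject of the matrix clause; c-commands the pronoun but lies outside its binding domain — allowed.
— the surgeons: possessor inside the subject DP of the clause headed by 'believed'; does not c-command the pronoun — Principle B does not apply; allowed.
— the twins: possessor inside the object DP of the matrix clause; does not c-command the pronoun — Principle B does not apply; allowed.
— the twins' teammates: object of the matrix clause; c-commands the pronoun but lies outside its binding domain — allowed.

the officers, the surgeons, the twins, the twins' teammates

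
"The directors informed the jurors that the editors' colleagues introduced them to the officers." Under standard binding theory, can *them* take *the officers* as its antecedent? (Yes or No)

No

*them* is a pronoun; Principle B requires it to be free in its binding domain — the clause headed by 'introduced'.
— the officers: second object of the clause headed by 'introduced'; is c-commanded by the pronoun; coreference would bind this R-expression — blocked (Principle C).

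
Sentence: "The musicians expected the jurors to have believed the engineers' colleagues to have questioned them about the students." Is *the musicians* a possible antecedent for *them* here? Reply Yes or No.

Yes

*them* is a pronoun; Principle B requires it to be free in its binding domain — the clause headed by 'questioned'.
— the musicians: subject of the matrix clause; c-commands the pronoun but lies outside its binding domain — allowed.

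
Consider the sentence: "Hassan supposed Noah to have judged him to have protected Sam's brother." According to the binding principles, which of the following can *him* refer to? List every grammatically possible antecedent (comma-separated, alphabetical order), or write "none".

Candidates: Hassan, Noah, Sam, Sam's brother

*him* is a pronoun; Principle B requires it to be free in its binding domain — the clause headed by 'judged'.
— Hassan: subject of the matrix clause; c-commands the pronoun but lies outside its binding domain — allowed.
— Noah: subject of the clause headed by 'judged'; c-commands the pronoun within its binding domain — blocked (Principle B).
— Sam: possessor inside the object DP of the clause headed by 'protected'; is c-commanded by the pronoun; coreference would bind this R-expression — blocked (Principle C).
— Sam's brother: object of the clause headed by 'protected'; is c-commanded by the pronoun; coreference would bind this R-expression — blocked (Principle C).

Hassan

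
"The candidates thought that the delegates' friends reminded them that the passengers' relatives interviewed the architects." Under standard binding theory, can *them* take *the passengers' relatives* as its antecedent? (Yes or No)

*them* is a pronoun; Principle B requires it to be free in its binding domain — the clause headed by 'reminded'.
— the passengers' relatives: subject of the clause headed by 'interviewed'; is c-commanded by the pronoun; coreference would bind this R-expression — blocked (Principle C).

No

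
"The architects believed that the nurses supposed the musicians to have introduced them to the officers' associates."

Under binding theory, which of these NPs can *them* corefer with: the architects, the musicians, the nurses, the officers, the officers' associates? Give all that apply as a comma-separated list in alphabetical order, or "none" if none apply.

*them* is a pronoun; Principle B requires it to be free in its binding domain — the clause headed by 'introduced'.
— the architects: subject of the matrix clause; c-commands the pronoun but lies outside its binding domain — allowed.
— the musicians: subject of the clause headed by 'introduced'; c-commands the pronoun within its binding domain — blocked (Principle B).
— the nurses: subject of the clause headed by 'supposed'; c-commands the pronoun but lies outside its binding domain — allowed.
— the officers: possessor inside the second object DP of the clause headed by 'introduced'; is c-commanded by the pronoun; coreference would bind this R-expression — blocked (Principle C).
— the officers' associates: second object of the clause headed by 'introduced'; is c-commanded by the pronoun; coreference would bind this R-expression — blocked (Principle C).

the architects, the nurses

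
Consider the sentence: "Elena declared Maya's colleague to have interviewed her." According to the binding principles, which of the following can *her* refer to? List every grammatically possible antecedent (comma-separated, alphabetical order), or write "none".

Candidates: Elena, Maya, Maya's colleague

Elena, Maya

*her* is a pronoun; Principle B requires it to be free in its binding domain — the clause headed by 'interviewed'.
— Elena: subject of the matrix clause; c-commands the pronoun but lies outside its binding domain — allowed.
— Maya: possessor inside the subject DP of the clause headed by 'interviewed'; does not c-command the pronoun — Principle B does not apply; allowed.
— Maya's colleague: subject of the clause headed by 'interviewed'; c-commands the pronoun within its binding domain — blocked (Principle B).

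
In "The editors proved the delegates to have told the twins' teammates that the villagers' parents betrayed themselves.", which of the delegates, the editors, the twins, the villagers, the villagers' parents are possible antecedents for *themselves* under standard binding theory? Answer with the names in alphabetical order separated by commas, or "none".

the villagers' parents

*themselves* is a reflexive; Principle A requires it to be bound within its binding domain — the clause headed by 'betrayed'.
— the delegates: subject of the clause headed by 'told'; c-commands the reflexive but lies outside its binding domain — cannot bind it (Principle A).
— the editors: subject of the matrix clause; c-commands the reflexive but lies outside its binding domain — cannot bind it (Principle A).
— the twins: possessor inside the object DP of the clause headed by 'told'; does not c-command the reflexive — cannot bind it (Principle A).
— the villagers: possessor inside the subject DP of the clause headed by 'betrayed'; does not c-command the reflexive — cannot bind it (Principle A).
— the villagers' parents: subject of the clause headed by 'betrayed'; c-commands the reflexive within its binding domain — allowed (Principle A).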